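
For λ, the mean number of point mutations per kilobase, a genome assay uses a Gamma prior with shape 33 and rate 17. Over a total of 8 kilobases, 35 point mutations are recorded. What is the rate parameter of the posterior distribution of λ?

Total count 35 over total exposure 8 kilobases.
By Gamma–Poisson conjugacy, the posterior is Gamma(α + Σx, β + Σt) = Gamma(33 + 35, 17 + 8) = Gamma(68, 25).

25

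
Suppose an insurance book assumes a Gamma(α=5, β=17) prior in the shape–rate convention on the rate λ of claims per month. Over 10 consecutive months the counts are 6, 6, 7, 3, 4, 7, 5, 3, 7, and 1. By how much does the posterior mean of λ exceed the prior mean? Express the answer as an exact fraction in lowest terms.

29/17

Total count: 6 + 6 + 7 + 3 + 4 + 7 + 5 + 3 + 7 + 1 = 49.
Total exposure: 10 months.
Gamma(α, β) with Poisson data over total exposure Σt gives posterior Gamma(α+Σx, β+Σt) = Gamma(54, 27).
Posterior mean = 54/27 = 2; prior mean = 5/17 = 5/17. Difference = 2 − 5/17 = 29/17.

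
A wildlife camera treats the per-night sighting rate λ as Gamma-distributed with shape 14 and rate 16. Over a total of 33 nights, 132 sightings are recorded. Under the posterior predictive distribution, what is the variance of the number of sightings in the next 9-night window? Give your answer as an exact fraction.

76212/2401

Total count 132 over total exposure 33 nights.
Conjugate update: add total count to the shape and total exposure to the rate, giving Gamma(146, 49).
The posterior predictive for a window of length T is Negative Binomial with variance T·α'·(β'+T)/β'² = 9·146·58/2401 = 76212/2401.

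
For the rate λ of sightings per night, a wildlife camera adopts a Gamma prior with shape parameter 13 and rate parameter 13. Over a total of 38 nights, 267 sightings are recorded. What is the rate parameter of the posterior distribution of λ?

Total count 267 over total exposure 38 nights.
The Gamma prior is conjugate for the Poisson rate, so λ | data ~ Gamma(13+267, 13+38) = Gamma(280, 51).

51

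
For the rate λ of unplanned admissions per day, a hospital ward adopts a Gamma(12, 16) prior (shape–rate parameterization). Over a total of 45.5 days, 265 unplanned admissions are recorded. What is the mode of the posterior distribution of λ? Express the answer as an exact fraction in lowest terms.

184/41

Total count 265 over total exposure 45.5 days.
Conjugate update: add total count to the shape and total exposure to the rate, giving Gamma(277, 123/2).
Posterior mode = (α'−1)/β' = 276/(123/2) = 184/41.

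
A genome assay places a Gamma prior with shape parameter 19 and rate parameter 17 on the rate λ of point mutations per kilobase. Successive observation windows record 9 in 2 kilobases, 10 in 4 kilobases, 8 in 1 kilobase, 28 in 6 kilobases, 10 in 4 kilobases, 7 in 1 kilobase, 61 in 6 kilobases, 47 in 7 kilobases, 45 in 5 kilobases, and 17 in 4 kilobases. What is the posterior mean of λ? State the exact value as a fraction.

87/19

Total count: 9 + 10 + 8 + 28 + 10 + 7 + 61 + 47 + 45 + 17 = 242.
Total exposure: 2 + 4 + 1 + 6 + 4 + 1 + 6 + 7 + 5 + 4 = 40 kilobases.
Conjugate update: add total count to the shape and total exposure to the rate, giving Gamma(261, 57).
Posterior mean = α'/β' = 261/57 = 87/19.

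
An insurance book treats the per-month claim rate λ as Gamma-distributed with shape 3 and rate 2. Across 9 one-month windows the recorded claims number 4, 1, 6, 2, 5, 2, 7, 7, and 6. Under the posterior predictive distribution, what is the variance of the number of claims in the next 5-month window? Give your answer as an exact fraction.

3440/121

Total count: 4 + 1 + 6 + 2 + 5 + 2 + 7 + 7 + 6 = 40.
Total exposure: 9 months.
Gamma(α, β) with Poisson data over total exposure Σt gives posterior Gamma(α+Σx, β+Σt) = Gamma(43, 11).
The posterior predictive for a window of length T is Negative Binomial with variance T·α'·(β'+T)/β'² = 5·43·16/121 = 3440/121.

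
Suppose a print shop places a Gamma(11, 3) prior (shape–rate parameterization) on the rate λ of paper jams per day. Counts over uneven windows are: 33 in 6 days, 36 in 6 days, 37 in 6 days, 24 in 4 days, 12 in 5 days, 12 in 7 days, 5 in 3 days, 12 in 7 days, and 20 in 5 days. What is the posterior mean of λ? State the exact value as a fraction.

Total count: 33 + 36 + 37 + 24 + 12 + 12 + 5 + 12 + 20 = 191.
Total exposure: 6 + 6 + 6 + 4 + 5 + 7 + 3 + 7 + 5 = 49 days.
The Gamma prior is conjugate for the Poisson rate, so λ | data ~ Gamma(11+191, 3+49) = Gamma(202, 52).
Posterior mean = α'/β' = 202/52 = 101/26.

101/26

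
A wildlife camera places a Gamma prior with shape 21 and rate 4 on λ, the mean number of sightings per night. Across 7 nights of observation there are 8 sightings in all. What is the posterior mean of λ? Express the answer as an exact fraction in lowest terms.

Total count 8 over total exposure 7 nights.
By Gamma–Poisson conjugacy, the posterior is Gamma(α + Σx, β + Σt) = Gamma(21 + 8, 4 + 7) = Gamma(29, 11).
Posterior mean = α'/β' = 29/11.

29/11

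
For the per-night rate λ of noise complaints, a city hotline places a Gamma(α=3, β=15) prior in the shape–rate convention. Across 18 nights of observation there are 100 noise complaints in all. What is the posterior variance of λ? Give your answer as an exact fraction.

103/1089

Total count 100 over total exposure 18 nights.
The Gamma prior is conjugate for the Poisson rate, so λ | data ~ Gamma(3+100, 15+18) = Gamma(103, 33).
Posterior variance = α'/β'² = 103/1089.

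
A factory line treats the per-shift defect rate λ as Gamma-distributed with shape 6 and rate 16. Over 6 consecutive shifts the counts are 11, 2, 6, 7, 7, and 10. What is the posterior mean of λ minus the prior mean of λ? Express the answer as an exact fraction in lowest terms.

Total count: 11 + 2 + 6 + 7 + 7 + 10 = 43.
Total exposure: 6 shifts.
Posterior: α' = 6 + 43 = 49, β' = 16 + 6 = 22.
Posterior mean = 49/22 = 49/22; prior mean = 6/16 = 3/8. Difference = 49/22 − 3/8 = 163/88.

163/88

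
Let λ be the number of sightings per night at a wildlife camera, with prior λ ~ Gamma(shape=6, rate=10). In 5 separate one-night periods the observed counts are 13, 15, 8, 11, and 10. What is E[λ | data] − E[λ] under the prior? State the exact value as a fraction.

Total count: 13 + 15 + 8 + 11 + 10 = 57.
Total exposure: 5 nights.
Posterior: α' = 6 + 57 = 63, β' = 10 + 5 = 15.
Posterior mean = 63/15 = 21/5; prior mean = 6/10 = 3/5. Difference = 21/5 − 3/5 = 18/5.

18/5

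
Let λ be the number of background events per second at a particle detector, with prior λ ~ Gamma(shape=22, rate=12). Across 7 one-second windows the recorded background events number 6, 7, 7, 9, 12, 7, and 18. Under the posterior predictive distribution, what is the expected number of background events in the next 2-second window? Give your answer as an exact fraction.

Total count: 6 + 7 + 7 + 9 + 12 + 7 + 18 = 66.
Total exposure: 7 seconds.
Conjugate update: add total count to the shape and total exposure to the rate, giving Gamma(88, 19).
Predictive mean over a 2-second window = T·E[λ|data] = 2·88/19 = 176/19.

176/19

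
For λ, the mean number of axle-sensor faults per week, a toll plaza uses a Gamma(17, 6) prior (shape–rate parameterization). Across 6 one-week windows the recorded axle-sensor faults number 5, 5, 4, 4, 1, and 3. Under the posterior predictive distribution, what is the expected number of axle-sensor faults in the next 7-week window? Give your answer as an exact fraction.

91/4

Total count: 5 + 5 + 4 + 4 + 1 + 3 = 22.
Total exposure: 6 weeks.
Gamma(α, β) with Poisson data over total exposure Σt gives posterior Gamma(α+Σx, β+Σt) = Gamma(39, 12).
Predictive mean over a 7-week window = T·E[λ|data] = 7·39/12 = 91/4.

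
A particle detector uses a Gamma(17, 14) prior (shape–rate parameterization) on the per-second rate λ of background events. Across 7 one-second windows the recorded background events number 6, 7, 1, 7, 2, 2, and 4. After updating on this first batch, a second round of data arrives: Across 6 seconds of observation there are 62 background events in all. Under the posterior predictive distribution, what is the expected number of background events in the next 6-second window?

Total count: 6 + 7 + 1 + 7 + 2 + 2 + 4 = 29.
Total exposure: 7 seconds.
After the first batch: Gamma(17 + 29, 14 + 7) = Gamma(46, 21).
Total count 62 over total exposure 6 seconds.
After the second batch: Gamma(46 + 62, 21 + 6) = Gamma(108, 27).
Predictive mean over a 6-second window = T·E[λ|data] = 6·108/27 = 24.

24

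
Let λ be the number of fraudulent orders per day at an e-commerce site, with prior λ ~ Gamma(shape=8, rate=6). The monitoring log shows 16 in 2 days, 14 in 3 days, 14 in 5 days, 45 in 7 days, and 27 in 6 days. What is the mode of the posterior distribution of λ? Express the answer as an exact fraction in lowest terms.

123/29

Total count: 16 + 14 + 14 + 45 + 27 = 116.
Total exposure: 2 + 3 + 5 + 7 + 6 = 23 days.
The Gamma prior is conjugate for the Poisson rate, so λ | data ~ Gamma(8+116, 6+23) = Gamma(124, 29).
Posterior mode = (α'−1)/β' = 123/29.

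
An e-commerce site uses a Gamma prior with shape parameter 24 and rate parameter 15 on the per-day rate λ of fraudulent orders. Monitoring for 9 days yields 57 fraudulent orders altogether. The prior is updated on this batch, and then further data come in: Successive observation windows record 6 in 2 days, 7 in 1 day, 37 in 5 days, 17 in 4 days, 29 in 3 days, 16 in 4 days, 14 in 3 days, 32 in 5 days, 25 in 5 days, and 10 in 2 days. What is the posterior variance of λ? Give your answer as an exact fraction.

Total count 57 over total exposure 9 days.
After the first batch: Gamma(24 + 57, 15 + 9) = Gamma(81, 24).
Total count: 6 + 7 + 37 + 17 + 29 + 16 + 14 + 32 + 25 + 10 = 193.
Total exposure: 2 + 1 + 5 + 4 + 3 + 4 + 3 + 5 + 5 + 2 = 34 days.
After the second batch: Gamma(81 + 193, 24 + 34) = Gamma(274, 58).
Posterior variance = α'/β'² = 274/3364 = 137/1682.

137/1682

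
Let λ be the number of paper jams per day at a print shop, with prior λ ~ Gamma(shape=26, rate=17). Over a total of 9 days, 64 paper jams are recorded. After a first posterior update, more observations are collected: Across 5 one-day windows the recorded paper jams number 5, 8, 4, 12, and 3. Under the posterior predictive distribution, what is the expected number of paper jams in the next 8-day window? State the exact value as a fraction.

976/31

Total count 64 over total exposure 9 days.
After the first batch: Gamma(26 + 64, 17 + 9) = Gamma(90, 26).
Total count: 5 + 8 + 4 + 12 + 3 = 32.
Total exposure: 5 days.
After the second batch: Gamma(90 + 32, 26 + 5) = Gamma(122, 31).
Predictive mean over an 8-day window = T·E[λ|data] = 8·122/31 = 976/31.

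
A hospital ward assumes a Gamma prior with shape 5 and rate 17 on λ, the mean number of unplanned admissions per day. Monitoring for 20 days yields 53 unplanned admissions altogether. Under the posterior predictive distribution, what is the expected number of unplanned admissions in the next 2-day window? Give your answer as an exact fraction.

116/37

Total count 53 over total exposure 20 days.
Conjugate update: add total count to the shape and total exposure to the rate, giving Gamma(58, 37).
Predictive mean over a 2-day window = T·E[λ|data] = 2·58/37 = 116/37.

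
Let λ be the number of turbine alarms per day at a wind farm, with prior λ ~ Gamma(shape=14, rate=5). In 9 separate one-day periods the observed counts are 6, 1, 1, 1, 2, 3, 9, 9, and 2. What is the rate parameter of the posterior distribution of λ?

Total count: 6 + 1 + 1 + 1 + 2 + 3 + 9 + 9 + 2 = 34.
Total exposure: 9 days.
Posterior: α' = 14 + 34 = 48, β' = 5 + 9 = 14.

14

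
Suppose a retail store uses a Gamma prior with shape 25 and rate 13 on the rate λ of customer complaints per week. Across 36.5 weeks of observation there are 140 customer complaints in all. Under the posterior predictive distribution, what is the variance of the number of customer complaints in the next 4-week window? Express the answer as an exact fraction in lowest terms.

4280/297

Total count 140 over total exposure 36.5 weeks.
Conjugate update: add total count to the shape and total exposure to the rate, giving Gamma(165, 99/2).
The posterior predictive for a window of length T is Negative Binomial with variance T·α'·(β'+T)/β'² = 4·165·(107/2)/(9801/4) = 4280/297.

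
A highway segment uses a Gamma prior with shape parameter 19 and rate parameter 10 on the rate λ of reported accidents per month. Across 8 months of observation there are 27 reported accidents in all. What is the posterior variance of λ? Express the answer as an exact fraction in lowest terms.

Total count 27 over total exposure 8 months.
Posterior: α' = 19 + 27 = 46, β' = 10 + 8 = 18.
Posterior variance = α'/β'² = 46/324 = 23/162.

23/162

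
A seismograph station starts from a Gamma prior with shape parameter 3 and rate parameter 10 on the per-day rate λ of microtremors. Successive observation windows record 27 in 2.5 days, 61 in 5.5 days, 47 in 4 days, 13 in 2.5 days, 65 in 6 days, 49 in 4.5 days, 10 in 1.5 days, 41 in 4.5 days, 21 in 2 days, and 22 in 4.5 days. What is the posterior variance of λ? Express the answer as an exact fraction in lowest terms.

1436/9025

Total count: 27 + 61 + 47 + 13 + 65 + 49 + 10 + 41 + 21 + 22 = 356.
Total exposure: 2.5 + 5.5 + 4 + 2.5 + 6 + 4.5 + 1.5 + 4.5 + 2 + 4.5 = 37.5 days.
By Gamma–Poisson conjugacy, the posterior is Gamma(α + Σx, β + Σt) = Gamma(3 + 356, 10 + 37.5) = Gamma(359, 95/2).
Posterior variance = α'/β'² = 359/(9025/4) = 1436/9025.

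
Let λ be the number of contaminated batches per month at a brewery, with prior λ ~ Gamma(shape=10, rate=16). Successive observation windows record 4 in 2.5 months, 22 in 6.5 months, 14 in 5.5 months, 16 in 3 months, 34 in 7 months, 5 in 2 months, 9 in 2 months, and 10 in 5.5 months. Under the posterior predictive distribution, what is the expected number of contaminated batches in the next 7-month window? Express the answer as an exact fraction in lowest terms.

Total count: 4 + 22 + 14 + 16 + 34 + 5 + 9 + 10 = 114.
Total exposure: 2.5 + 6.5 + 5.5 + 3 + 7 + 2 + 2 + 5.5 = 34 months.
Posterior: α' = 10 + 114 = 124, β' = 16 + 34 = 50.
Predictive mean over a 7-month window = T·E[λ|data] = 7·124/50 = 434/25.

434/25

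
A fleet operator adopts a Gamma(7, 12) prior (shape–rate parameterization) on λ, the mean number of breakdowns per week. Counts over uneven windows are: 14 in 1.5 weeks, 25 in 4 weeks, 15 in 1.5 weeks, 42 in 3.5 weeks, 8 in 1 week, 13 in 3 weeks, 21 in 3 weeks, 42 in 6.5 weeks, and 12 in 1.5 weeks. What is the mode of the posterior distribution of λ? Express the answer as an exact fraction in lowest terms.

132/25

Total count: 14 + 25 + 15 + 42 + 8 + 13 + 21 + 42 + 12 = 192.
Total exposure: 1.5 + 4 + 1.5 + 3.5 + 1 + 3 + 3 + 6.5 + 1.5 = 25.5 weeks.
Posterior: α' = 7 + 192 = 199, β' = 12 + 25.5 = 75/2.
Posterior mode = (α'−1)/β' = 198/(75/2) = 132/25.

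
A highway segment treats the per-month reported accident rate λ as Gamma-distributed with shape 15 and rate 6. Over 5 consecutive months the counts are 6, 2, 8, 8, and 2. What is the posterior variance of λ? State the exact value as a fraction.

Total count: 6 + 2 + 8 + 8 + 2 = 26.
Total exposure: 5 months.
By Gamma–Poisson conjugacy, the posterior is Gamma(α + Σx, β + Σt) = Gamma(15 + 26, 6 + 5) = Gamma(41, 11).
Posterior variance = α'/β'² = 41/121.

41/121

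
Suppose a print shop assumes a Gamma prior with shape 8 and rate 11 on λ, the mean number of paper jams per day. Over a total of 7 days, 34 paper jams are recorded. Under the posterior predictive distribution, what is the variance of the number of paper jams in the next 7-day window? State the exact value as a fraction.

Total count 34 over total exposure 7 days.
Conjugate update: add total count to the shape and total exposure to the rate, giving Gamma(42, 18).
The posterior predictive for a window of length T is Negative Binomial with variance T·α'·(β'+T)/β'² = 7·42·25/324 = 1225/54.

1225/54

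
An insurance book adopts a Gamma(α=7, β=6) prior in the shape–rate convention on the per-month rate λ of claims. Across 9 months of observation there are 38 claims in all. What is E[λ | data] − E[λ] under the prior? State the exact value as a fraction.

11/6

Total count 38 over total exposure 9 months.
The Gamma prior is conjugate for the Poisson rate, so λ | data ~ Gamma(7+38, 6+9) = Gamma(45, 15).
Posterior mean = 45/15 = 3; prior mean = 7/6 = 7/6. Difference = 3 − 7/6 = 11/6.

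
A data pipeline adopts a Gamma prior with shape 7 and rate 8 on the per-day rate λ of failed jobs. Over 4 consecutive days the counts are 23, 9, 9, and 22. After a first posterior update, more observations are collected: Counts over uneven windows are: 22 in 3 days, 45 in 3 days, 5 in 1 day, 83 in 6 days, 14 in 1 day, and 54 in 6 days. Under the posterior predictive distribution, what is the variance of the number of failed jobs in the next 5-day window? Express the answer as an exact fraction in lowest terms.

54205/1024

Total count: 23 + 9 + 9 + 22 = 63.
Total exposure: 4 days.
After the first batch: Gamma(7 + 63, 8 + 4) = Gamma(70, 12).
Total count: 22 + 45 + 5 + 83 + 14 + 54 = 223.
Total exposure: 3 + 3 + 1 + 6 + 1 + 6 = 20 days.
After the second batch: Gamma(70 + 223, 12 + 20) = Gamma(293, 32).
The posterior predictive for a window of length T is Negative Binomial with variance T·α'·(β'+T)/β'² = 5·293·37/1024 = 54205/1024.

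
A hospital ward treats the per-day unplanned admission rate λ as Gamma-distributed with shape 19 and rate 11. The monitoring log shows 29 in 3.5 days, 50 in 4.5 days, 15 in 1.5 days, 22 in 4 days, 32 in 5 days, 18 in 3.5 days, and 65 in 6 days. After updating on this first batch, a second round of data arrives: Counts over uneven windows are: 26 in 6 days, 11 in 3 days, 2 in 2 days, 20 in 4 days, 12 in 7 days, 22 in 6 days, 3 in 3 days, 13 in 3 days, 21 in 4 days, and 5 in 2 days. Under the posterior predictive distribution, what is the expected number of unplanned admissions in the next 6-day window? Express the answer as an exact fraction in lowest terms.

Total count: 29 + 50 + 15 + 22 + 32 + 18 + 65 = 231.
Total exposure: 3.5 + 4.5 + 1.5 + 4 + 5 + 3.5 + 6 = 28 days.
After the first batch: Gamma(19 + 231, 11 + 28) = Gamma(250, 39).
Total count: 26 + 11 + 2 + 20 + 12 + 22 + 3 + 13 + 21 + 5 = 135.
Total exposure: 6 + 3 + 2 + 4 + 7 + 6 + 3 + 3 + 4 + 2 = 40 days.
After the second batch: Gamma(250 + 135, 39 + 40) = Gamma(385, 79).
Predictive mean over a 6-day window = T·E[λ|data] = 6·385/79 = 2310/79.

2310/79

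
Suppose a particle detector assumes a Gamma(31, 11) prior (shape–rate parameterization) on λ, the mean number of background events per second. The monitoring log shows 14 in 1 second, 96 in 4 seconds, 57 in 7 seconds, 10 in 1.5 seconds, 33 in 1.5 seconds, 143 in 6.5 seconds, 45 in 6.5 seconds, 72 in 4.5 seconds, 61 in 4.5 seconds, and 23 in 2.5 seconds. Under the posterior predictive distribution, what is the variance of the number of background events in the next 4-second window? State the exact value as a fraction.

510120/10201

Total count: 14 + 96 + 57 + 10 + 33 + 143 + 45 + 72 + 61 + 23 = 554.
Total exposure: 1 + 4 + 7 + 1.5 + 1.5 + 6.5 + 6.5 + 4.5 + 4.5 + 2.5 = 39.5 seconds.
Posterior: α' = 31 + 554 = 585, β' = 11 + 39.5 = 101/2.
The posterior predictive for a window of length T is Negative Binomial with variance T·α'·(β'+T)/β'² = 4·585·(109/2)/(10201/4) = 510120/10201.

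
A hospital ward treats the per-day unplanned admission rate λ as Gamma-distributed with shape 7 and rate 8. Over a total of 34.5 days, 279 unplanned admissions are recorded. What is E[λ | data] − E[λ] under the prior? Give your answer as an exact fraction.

3981/680

Total count 279 over total exposure 34.5 days.
Conjugate update: add total count to the shape and total exposure to the rate, giving Gamma(286, 85/2).
Posterior mean = 286/(85/2) = 572/85; prior mean = 7/8 = 7/8. Difference = 572/85 − 7/8 = 3981/680.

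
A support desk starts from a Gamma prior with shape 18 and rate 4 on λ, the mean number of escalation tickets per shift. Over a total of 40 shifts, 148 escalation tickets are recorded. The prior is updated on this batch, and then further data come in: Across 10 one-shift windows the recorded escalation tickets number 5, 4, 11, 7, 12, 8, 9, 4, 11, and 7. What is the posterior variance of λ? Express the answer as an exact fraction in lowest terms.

61/729

Total count 148 over total exposure 40 shifts.
After the first batch: Gamma(18 + 148, 4 + 40) = Gamma(166, 44).
Total count: 5 + 4 + 11 + 7 + 12 + 8 + 9 + 4 + 11 + 7 = 78.
Total exposure: 10 shifts.
After the second batch: Gamma(166 + 78, 44 + 10) = Gamma(244, 54).
Posterior variance = α'/β'² = 244/2916 = 61/729.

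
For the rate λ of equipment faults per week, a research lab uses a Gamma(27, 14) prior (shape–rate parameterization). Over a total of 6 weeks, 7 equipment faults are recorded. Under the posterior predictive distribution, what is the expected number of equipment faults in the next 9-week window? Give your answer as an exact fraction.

Total count 7 over total exposure 6 weeks.
The Gamma prior is conjugate for the Poisson rate, so λ | data ~ Gamma(27+7, 14+6) = Gamma(34, 20).
Predictive mean over a 9-week window = T·E[λ|data] = 9·34/20 = 153/10.

153/10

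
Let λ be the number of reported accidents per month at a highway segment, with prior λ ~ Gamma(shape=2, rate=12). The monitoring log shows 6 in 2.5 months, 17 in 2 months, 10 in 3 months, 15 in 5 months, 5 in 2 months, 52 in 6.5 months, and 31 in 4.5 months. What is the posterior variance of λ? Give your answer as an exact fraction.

184/1875

Total count: 6 + 17 + 10 + 15 + 5 + 52 + 31 = 136.
Total exposure: 2.5 + 2 + 3 + 5 + 2 + 6.5 + 4.5 = 25.5 months.
Conjugate update: add total count to the shape and total exposure to the rate, giving Gamma(138, 75/2).
Posterior variance = α'/β'² = 138/(5625/4) = 184/1875.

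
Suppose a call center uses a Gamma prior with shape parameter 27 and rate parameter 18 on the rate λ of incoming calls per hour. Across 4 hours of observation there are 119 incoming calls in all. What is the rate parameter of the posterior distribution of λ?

22

Total count 119 over total exposure 4 hours.
By Gamma–Poisson conjugacy, the posterior is Gamma(α + Σx, β + Σt) = Gamma(27 + 119, 18 + 4) = Gamma(146, 22).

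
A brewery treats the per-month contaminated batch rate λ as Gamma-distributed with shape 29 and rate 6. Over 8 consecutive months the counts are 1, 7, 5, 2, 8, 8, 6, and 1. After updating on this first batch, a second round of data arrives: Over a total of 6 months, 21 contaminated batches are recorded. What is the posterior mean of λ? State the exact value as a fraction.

Total count: 1 + 7 + 5 + 2 + 8 + 8 + 6 + 1 = 38.
Total exposure: 8 months.
After the first batch: Gamma(29 + 38, 6 + 8) = Gamma(67, 14).
Total count 21 over total exposure 6 months.
After the second batch: Gamma(67 + 21, 14 + 6) = Gamma(88, 20).
Posterior mean = α'/β' = 88/20 = 22/5.

22/5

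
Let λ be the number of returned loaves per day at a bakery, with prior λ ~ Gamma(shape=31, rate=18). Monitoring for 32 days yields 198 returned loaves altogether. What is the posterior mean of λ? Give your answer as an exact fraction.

229/50

Total count 198 over total exposure 32 days.
Conjugate update: add total count to the shape and total exposure to the rate, giving Gamma(229, 50).
Posterior mean = α'/β' = 229/50.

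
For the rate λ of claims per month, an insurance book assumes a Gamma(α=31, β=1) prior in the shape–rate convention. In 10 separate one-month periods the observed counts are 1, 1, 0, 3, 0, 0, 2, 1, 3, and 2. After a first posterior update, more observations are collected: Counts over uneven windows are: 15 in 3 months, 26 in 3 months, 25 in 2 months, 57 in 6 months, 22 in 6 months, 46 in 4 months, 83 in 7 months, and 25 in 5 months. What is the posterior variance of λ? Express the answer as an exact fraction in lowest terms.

343/2209

Total count: 1 + 1 + 0 + 3 + 0 + 0 + 2 + 1 + 3 + 2 = 13.
Total exposure: 10 months.
After the first batch: Gamma(31 + 13, 1 + 10) = Gamma(44, 11).
Total count: 15 + 26 + 25 + 57 + 22 + 46 + 83 + 25 = 299.
Total exposure: 3 + 3 + 2 + 6 + 6 + 4 + 7 + 5 = 36 months.
After the second batch: Gamma(44 + 299, 11 + 36) = Gamma(343, 47).
Posterior variance = α'/β'² = 343/2209.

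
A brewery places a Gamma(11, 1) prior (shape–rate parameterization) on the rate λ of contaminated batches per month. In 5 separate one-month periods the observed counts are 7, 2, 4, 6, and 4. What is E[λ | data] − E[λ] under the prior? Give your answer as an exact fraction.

Total count: 7 + 2 + 4 + 6 + 4 = 23.
Total exposure: 5 months.
Gamma(α, β) with Poisson data over total exposure Σt gives posterior Gamma(α+Σx, β+Σt) = Gamma(34, 6).
Posterior mean = 34/6 = 17/3; prior mean = 11/1 = 11. Difference = 17/3 − 11 = -16/3.

-16/3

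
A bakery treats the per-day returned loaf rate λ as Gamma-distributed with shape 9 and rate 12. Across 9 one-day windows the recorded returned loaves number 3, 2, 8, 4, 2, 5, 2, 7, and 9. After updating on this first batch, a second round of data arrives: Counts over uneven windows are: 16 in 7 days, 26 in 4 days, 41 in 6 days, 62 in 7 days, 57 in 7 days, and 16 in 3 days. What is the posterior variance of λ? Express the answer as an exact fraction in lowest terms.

Total count: 3 + 2 + 8 + 4 + 2 + 5 + 2 + 7 + 9 = 42.
Total exposure: 9 days.
After the first batch: Gamma(9 + 42, 12 + 9) = Gamma(51, 21).
Total count: 16 + 26 + 41 + 62 + 57 + 16 = 218.
Total exposure: 7 + 4 + 6 + 7 + 7 + 3 = 34 days.
After the second batch: Gamma(51 + 218, 21 + 34) = Gamma(269, 55).
Posterior variance = α'/β'² = 269/3025.

269/3025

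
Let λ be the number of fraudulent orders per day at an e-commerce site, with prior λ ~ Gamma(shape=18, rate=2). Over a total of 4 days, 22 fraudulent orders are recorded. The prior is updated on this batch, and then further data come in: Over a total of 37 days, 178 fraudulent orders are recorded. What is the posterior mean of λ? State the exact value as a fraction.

218/43

Total count 22 over total exposure 4 days.
After the first batch: Gamma(18 + 22, 2 + 4) = Gamma(40, 6).
Total count 178 over total exposure 37 days.
After the second batch: Gamma(40 + 178, 6 + 37) = Gamma(218, 43).
Posterior mean = α'/β' = 218/43.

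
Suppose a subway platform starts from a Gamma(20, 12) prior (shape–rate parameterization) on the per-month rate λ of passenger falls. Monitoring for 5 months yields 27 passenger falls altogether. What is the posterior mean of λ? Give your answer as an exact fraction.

Total count 27 over total exposure 5 months.
Posterior: α' = 20 + 27 = 47, β' = 12 + 5 = 17.
Posterior mean = α'/β' = 47/17.

47/17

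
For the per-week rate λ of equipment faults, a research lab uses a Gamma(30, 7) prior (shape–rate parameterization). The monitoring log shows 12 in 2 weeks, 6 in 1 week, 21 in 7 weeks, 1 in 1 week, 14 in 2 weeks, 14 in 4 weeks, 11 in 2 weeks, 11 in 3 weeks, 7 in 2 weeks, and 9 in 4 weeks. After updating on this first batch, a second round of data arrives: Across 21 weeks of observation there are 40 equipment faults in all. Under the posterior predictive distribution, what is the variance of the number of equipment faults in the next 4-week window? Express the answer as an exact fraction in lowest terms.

660/49

Total count: 12 + 6 + 21 + 1 + 14 + 14 + 11 + 11 + 7 + 9 = 106.
Total exposure: 2 + 1 + 7 + 1 + 2 + 4 + 2 + 3 + 2 + 4 = 28 weeks.
After the first batch: Gamma(30 + 106, 7 + 28) = Gamma(136, 35).
Total count 40 over total exposure 21 weeks.
After the second batch: Gamma(136 + 40, 35 + 21) = Gamma(176, 56).
The posterior predictive for a window of length T is Negative Binomial with variance T·α'·(β'+T)/β'² = 4·176·60/3136 = 660/49.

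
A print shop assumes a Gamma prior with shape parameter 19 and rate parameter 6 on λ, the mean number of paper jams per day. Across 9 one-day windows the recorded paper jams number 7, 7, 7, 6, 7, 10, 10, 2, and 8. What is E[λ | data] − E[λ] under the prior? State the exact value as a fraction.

71/30

Total count: 7 + 7 + 7 + 6 + 7 + 10 + 10 + 2 + 8 = 64.
Total exposure: 9 days.
Gamma(α, β) with Poisson data over total exposure Σt gives posterior Gamma(α+Σx, β+Σt) = Gamma(83, 15).
Posterior mean = 83/15 = 83/15; prior mean = 19/6 = 19/6. Difference = 83/15 − 19/6 = 71/30.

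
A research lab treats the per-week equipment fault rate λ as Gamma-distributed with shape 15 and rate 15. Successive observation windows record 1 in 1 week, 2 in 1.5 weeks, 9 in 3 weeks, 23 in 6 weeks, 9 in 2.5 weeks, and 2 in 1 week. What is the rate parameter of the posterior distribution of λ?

Total count: 1 + 2 + 9 + 23 + 9 + 2 = 46.
Total exposure: 1 + 1.5 + 3 + 6 + 2.5 + 1 = 15 weeks.
Posterior: α' = 15 + 46 = 61, β' = 15 + 15 = 30.

30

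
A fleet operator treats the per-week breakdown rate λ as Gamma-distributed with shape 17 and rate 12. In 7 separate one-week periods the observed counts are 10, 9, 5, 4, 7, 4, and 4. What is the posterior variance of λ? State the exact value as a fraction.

Total count: 10 + 9 + 5 + 4 + 7 + 4 + 4 = 43.
Total exposure: 7 weeks.
Conjugate update: add total count to the shape and total exposure to the rate, giving Gamma(60, 19).
Posterior variance = α'/β'² = 60/361.

60/361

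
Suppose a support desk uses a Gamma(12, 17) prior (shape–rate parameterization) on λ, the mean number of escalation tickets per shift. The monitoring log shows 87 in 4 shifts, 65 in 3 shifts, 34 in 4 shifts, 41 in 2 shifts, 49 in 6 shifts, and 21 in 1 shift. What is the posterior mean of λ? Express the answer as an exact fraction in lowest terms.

309/37

Total count: 87 + 65 + 34 + 41 + 49 + 21 = 297.
Total exposure: 4 + 3 + 4 + 2 + 6 + 1 = 20 shifts.
Gamma(α, β) with Poisson data over total exposure Σt gives posterior Gamma(α+Σx, β+Σt) = Gamma(309, 37).
Posterior mean = α'/β' = 309/37.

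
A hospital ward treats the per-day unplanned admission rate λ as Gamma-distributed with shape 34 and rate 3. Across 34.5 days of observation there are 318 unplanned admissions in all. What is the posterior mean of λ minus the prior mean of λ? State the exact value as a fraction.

Total count 318 over total exposure 34.5 days.
The Gamma prior is conjugate for the Poisson rate, so λ | data ~ Gamma(34+318, 3+34.5) = Gamma(352, 75/2).
Posterior mean = 352/(75/2) = 704/75; prior mean = 34/3 = 34/3. Difference = 704/75 − 34/3 = -146/75.

-146/75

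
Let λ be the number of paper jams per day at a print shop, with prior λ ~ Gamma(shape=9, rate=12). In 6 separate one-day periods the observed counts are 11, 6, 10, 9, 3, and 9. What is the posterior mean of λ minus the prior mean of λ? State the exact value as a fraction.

29/12

Total count: 11 + 6 + 10 + 9 + 3 + 9 = 48.
Total exposure: 6 days.
Posterior: α' = 9 + 48 = 57, β' = 12 + 6 = 18.
Posterior mean = 57/18 = 19/6; prior mean = 9/12 = 3/4. Difference = 19/6 − 3/4 = 29/12.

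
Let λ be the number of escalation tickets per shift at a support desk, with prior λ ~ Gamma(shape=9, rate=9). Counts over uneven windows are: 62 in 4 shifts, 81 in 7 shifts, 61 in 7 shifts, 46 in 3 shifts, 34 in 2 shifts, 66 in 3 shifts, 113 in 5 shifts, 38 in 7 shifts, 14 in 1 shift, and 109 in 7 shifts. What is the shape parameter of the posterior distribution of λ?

633

Total count: 62 + 81 + 61 + 46 + 34 + 66 + 113 + 38 + 14 + 109 = 624.
Total exposure: 4 + 7 + 7 + 3 + 2 + 3 + 5 + 7 + 1 + 7 = 46 shifts.
Conjugate update: add total count to the shape and total exposure to the rate, giving Gamma(633, 55).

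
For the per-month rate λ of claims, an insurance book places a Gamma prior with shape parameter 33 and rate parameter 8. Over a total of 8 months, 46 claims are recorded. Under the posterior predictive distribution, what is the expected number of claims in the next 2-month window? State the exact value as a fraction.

Total count 46 over total exposure 8 months.
Conjugate update: add total count to the shape and total exposure to the rate, giving Gamma(79, 16).
Predictive mean over a 2-month window = T·E[λ|data] = 2·79/16 = 79/8.

79/8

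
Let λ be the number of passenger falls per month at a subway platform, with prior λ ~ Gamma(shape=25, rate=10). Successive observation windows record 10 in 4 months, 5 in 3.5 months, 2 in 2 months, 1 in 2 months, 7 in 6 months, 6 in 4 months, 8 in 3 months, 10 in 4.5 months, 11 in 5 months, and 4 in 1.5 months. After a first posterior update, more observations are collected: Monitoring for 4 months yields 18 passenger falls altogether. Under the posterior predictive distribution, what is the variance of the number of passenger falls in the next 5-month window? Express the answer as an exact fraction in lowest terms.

Total count: 10 + 5 + 2 + 1 + 7 + 6 + 8 + 10 + 11 + 4 = 64.
Total exposure: 4 + 3.5 + 2 + 2 + 6 + 4 + 3 + 4.5 + 5 + 1.5 = 35.5 months.
After the first batch: Gamma(25 + 64, 10 + 35.5) = Gamma(89, 91/2).
Total count 18 over total exposure 4 months.
After the second batch: Gamma(89 + 18, 91/2 + 4) = Gamma(107, 99/2).
The posterior predictive for a window of length T is Negative Binomial with variance T·α'·(β'+T)/β'² = 5·107·(109/2)/(9801/4) = 116630/9801.

116630/9801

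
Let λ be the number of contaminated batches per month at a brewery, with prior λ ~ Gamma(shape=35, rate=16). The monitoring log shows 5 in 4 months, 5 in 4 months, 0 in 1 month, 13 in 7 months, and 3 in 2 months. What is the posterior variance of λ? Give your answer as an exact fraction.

Total count: 5 + 5 + 0 + 13 + 3 = 26.
Total exposure: 4 + 4 + 1 + 7 + 2 = 18 months.
The Gamma prior is conjugate for the Poisson rate, so λ | data ~ Gamma(35+26, 16+18) = Gamma(61, 34).
Posterior variance = α'/β'² = 61/1156.

61/1156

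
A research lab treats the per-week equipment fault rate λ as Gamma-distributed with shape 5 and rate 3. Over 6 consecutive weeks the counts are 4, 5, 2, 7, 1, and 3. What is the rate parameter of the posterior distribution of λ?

9

Total count: 4 + 5 + 2 + 7 + 1 + 3 = 22.
Total exposure: 6 weeks.
Conjugate update: add total count to the shape and total exposure to the rate, giving Gamma(27, 9).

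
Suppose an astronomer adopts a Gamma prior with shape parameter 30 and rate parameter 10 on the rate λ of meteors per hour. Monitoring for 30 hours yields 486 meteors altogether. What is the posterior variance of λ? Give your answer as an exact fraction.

Total count 486 over total exposure 30 hours.
Conjugate update: add total count to the shape and total exposure to the rate, giving Gamma(516, 40).
Posterior variance = α'/β'² = 516/1600 = 129/400.

129/400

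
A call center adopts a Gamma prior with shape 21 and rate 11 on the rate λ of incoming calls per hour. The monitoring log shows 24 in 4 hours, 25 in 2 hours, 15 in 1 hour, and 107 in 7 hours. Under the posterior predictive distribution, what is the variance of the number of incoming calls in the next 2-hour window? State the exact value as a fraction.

Total count: 24 + 25 + 15 + 107 = 171.
Total exposure: 4 + 2 + 1 + 7 = 14 hours.
The Gamma prior is conjugate for the Poisson rate, so λ | data ~ Gamma(21+171, 11+14) = Gamma(192, 25).
The posterior predictive for a window of length T is Negative Binomial with variance T·α'·(β'+T)/β'² = 2·192·27/625 = 10368/625.

10368/625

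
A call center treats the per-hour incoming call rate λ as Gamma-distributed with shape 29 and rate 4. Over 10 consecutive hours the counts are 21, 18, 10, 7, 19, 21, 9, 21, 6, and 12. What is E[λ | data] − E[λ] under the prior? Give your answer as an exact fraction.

Total count: 21 + 18 + 10 + 7 + 19 + 21 + 9 + 21 + 6 + 12 = 144.
Total exposure: 10 hours.
Posterior: α' = 29 + 144 = 173, β' = 4 + 10 = 14.
Posterior mean = 173/14 = 173/14; prior mean = 29/4 = 29/4. Difference = 173/14 − 29/4 = 143/28.

143/28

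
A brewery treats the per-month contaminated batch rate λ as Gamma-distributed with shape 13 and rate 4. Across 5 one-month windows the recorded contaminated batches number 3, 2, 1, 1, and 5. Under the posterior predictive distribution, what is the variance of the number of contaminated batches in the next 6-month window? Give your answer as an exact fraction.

250/9

Total count: 3 + 2 + 1 + 1 + 5 = 12.
Total exposure: 5 months.
By Gamma–Poisson conjugacy, the posterior is Gamma(α + Σx, β + Σt) = Gamma(13 + 12, 4 + 5) = Gamma(25, 9).
The posterior predictive for a window of length T is Negative Binomial with variance T·α'·(β'+T)/β'² = 6·25·15/81 = 250/9.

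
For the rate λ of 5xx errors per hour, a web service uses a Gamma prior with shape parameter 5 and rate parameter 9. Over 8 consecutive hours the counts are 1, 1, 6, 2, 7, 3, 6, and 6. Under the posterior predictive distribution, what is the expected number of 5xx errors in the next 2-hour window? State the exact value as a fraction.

Total count: 1 + 1 + 6 + 2 + 7 + 3 + 6 + 6 = 32.
Total exposure: 8 hours.
By Gamma–Poisson conjugacy, the posterior is Gamma(α + Σx, β + Σt) = Gamma(5 + 32, 9 + 8) = Gamma(37, 17).
Predictive mean over a 2-hour window = T·E[λ|data] = 2·37/17 = 74/17.

74/17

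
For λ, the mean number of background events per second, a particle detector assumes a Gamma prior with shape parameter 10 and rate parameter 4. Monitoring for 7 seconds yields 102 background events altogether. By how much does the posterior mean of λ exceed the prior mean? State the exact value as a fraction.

Total count 102 over total exposure 7 seconds.
Conjugate update: add total count to the shape and total exposure to the rate, giving Gamma(112, 11).
Posterior mean = 112/11 = 112/11; prior mean = 10/4 = 5/2. Difference = 112/11 − 5/2 = 169/22.

169/22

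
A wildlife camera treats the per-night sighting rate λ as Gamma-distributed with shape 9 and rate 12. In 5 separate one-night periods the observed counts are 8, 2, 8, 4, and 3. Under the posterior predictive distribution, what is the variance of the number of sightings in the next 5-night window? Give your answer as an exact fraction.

220/17

Total count: 8 + 2 + 8 + 4 + 3 = 25.
Total exposure: 5 nights.
Gamma(α, β) with Poisson data over total exposure Σt gives posterior Gamma(α+Σx, β+Σt) = Gamma(34, 17).
The posterior predictive for a window of length T is Negative Binomial with variance T·α'·(β'+T)/β'² = 5·34·22/289 = 220/17.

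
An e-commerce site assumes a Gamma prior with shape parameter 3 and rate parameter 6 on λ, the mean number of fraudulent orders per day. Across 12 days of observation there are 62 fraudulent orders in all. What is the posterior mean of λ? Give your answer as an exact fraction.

65/18

Total count 62 over total exposure 12 days.
The Gamma prior is conjugate for the Poisson rate, so λ | data ~ Gamma(3+62, 6+12) = Gamma(65, 18).
Posterior mean = α'/β' = 65/18.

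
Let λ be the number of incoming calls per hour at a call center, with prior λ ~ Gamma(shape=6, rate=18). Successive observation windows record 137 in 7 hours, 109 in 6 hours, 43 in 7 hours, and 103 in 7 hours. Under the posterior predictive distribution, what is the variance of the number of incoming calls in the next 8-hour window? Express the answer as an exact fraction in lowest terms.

Total count: 137 + 109 + 43 + 103 = 392.
Total exposure: 7 + 6 + 7 + 7 = 27 hours.
Gamma(α, β) with Poisson data over total exposure Σt gives posterior Gamma(α+Σx, β+Σt) = Gamma(398, 45).
The posterior predictive for a window of length T is Negative Binomial with variance T·α'·(β'+T)/β'² = 8·398·53/2025 = 168752/2025.

168752/2025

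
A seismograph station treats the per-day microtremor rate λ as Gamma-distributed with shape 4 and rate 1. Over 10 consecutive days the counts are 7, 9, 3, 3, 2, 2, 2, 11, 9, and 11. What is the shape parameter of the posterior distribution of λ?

63

Total count: 7 + 9 + 3 + 3 + 2 + 2 + 2 + 11 + 9 + 11 = 59.
Total exposure: 10 days.
Posterior: α' = 4 + 59 = 63, β' = 1 + 10 = 11.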